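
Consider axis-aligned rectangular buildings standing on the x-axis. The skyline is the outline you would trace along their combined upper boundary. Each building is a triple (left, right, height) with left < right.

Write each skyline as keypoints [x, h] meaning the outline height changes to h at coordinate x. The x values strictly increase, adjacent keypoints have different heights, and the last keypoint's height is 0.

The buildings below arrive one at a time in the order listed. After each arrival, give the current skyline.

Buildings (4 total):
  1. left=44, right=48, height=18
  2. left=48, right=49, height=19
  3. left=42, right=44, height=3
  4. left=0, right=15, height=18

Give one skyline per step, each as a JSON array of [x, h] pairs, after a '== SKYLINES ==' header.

== SKYLINES ==
[[44,18],[48,0]]
[[44,18],[48,19],[49,0]]
[[42,3],[44,18],[48,19],[49,0]]
[[0,18],[15,0],[42,3],[44,18],[48,19],[49,0]]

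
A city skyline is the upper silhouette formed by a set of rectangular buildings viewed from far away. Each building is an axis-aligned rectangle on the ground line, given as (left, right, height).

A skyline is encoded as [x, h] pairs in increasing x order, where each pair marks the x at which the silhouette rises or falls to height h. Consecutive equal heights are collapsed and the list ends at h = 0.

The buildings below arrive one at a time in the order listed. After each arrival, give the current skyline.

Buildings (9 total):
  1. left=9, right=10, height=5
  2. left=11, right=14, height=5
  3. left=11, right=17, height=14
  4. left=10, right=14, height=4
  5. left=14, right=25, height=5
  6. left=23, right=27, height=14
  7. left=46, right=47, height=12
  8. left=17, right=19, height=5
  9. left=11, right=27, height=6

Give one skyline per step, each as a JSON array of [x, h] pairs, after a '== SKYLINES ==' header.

== SKYLINES ==
[[9,5],[10,0]]
[[9,5],[10,0],[11,5],[14,0]]
[[9,5],[10,0],[11,14],[17,0]]
[[9,5],[10,4],[11,14],[17,0]]
[[9,5],[10,4],[11,14],[17,5],[25,0]]
[[9,5],[10,4],[11,14],[17,5],[23,14],[27,0]]
[[9,5],[10,4],[11,14],[17,5],[23,14],[27,0],[46,12],[47,0]]
[[9,5],[10,4],[11,14],[17,5],[23,14],[27,0],[46,12],[47,0]]
[[9,5],[10,4],[11,14],[17,6],[23,14],[27,0],[46,12],[47,0]]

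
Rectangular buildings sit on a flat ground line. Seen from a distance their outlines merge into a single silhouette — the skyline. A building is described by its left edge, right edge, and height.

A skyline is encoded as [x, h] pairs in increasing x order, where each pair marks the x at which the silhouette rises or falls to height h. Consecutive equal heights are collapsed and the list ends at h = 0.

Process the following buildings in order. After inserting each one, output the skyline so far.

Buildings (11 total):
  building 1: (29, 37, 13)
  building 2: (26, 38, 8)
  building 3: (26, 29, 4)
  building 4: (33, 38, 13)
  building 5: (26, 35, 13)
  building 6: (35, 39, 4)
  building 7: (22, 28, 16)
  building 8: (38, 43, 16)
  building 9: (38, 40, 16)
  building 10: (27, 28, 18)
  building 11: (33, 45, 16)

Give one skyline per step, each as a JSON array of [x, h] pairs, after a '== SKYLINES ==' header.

== SKYLINES ==
[[29,13],[37,0]]
[[26,8],[29,13],[37,8],[38,0]]
[[26,8],[29,13],[37,8],[38,0]]
[[26,8],[29,13],[38,0]]
[[26,13],[38,0]]
[[26,13],[38,4],[39,0]]
[[22,16],[28,13],[38,4],[39,0]]
[[22,16],[28,13],[38,16],[43,0]]
[[22,16],[28,13],[38,16],[43,0]]
[[22,16],[27,18],[28,13],[38,16],[43,0]]
[[22,16],[27,18],[28,13],[33,16],[45,0]]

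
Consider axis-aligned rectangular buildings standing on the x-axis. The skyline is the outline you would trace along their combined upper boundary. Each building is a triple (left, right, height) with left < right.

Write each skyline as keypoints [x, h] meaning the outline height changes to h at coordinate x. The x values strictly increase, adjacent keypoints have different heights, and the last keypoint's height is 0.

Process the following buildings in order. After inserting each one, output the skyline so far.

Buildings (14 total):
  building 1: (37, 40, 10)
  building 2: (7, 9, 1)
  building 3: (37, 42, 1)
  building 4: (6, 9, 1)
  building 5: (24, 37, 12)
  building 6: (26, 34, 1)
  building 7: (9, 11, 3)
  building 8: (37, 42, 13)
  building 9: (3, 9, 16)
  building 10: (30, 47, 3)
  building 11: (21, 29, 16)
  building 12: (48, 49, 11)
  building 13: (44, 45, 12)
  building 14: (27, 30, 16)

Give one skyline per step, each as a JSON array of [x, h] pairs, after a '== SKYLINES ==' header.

== SKYLINES ==
[[37,10],[40,0]]
[[7,1],[9,0],[37,10],[40,0]]
[[7,1],[9,0],[37,10],[40,1],[42,0]]
[[6,1],[9,0],[37,10],[40,1],[42,0]]
[[6,1],[9,0],[24,12],[37,10],[40,1],[42,0]]
[[6,1],[9,0],[24,12],[37,10],[40,1],[42,0]]
[[6,1],[9,3],[11,0],[24,12],[37,10],[40,1],[42,0]]
[[6,1],[9,3],[11,0],[24,12],[37,13],[42,0]]
[[3,16],[9,3],[11,0],[24,12],[37,13],[42,0]]
[[3,16],[9,3],[11,0],[24,12],[37,13],[42,3],[47,0]]
[[3,16],[9,3],[11,0],[21,16],[29,12],[37,13],[42,3],[47,0]]
[[3,16],[9,3],[11,0],[21,16],[29,12],[37,13],[42,3],[47,0],[48,11],[49,0]]
[[3,16],[9,3],[11,0],[21,16],[29,12],[37,13],[42,3],[44,12],[45,3],[47,0],[48,11],[49,0]]
[[3,16],[9,3],[11,0],[21,16],[30,12],[37,13],[42,3],[44,12],[45,3],[47,0],[48,11],[49,0]]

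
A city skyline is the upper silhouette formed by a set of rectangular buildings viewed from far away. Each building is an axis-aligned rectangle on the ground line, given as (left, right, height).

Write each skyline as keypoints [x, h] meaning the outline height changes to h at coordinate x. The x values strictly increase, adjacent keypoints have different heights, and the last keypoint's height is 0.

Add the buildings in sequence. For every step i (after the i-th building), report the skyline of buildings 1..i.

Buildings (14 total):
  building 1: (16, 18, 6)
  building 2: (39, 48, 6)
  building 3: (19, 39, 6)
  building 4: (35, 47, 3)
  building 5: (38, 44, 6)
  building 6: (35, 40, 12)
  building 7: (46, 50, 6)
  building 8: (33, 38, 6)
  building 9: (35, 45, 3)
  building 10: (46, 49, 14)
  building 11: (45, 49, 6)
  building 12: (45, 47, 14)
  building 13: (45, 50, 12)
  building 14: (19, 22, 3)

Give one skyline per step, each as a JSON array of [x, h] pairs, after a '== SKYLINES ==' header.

== SKYLINES ==
[[16,6],[18,0]]
[[16,6],[18,0],[39,6],[48,0]]
[[16,6],[18,0],[19,6],[48,0]]
[[16,6],[18,0],[19,6],[48,0]]
[[16,6],[18,0],[19,6],[48,0]]
[[16,6],[18,0],[19,6],[35,12],[40,6],[48,0]]
[[16,6],[18,0],[19,6],[35,12],[40,6],[50,0]]
[[16,6],[18,0],[19,6],[35,12],[40,6],[50,0]]
[[16,6],[18,0],[19,6],[35,12],[40,6],[50,0]]
[[16,6],[18,0],[19,6],[35,12],[40,6],[46,14],[49,6],[50,0]]
[[16,6],[18,0],[19,6],[35,12],[40,6],[46,14],[49,6],[50,0]]
[[16,6],[18,0],[19,6],[35,12],[40,6],[45,14],[49,6],[50,0]]
[[16,6],[18,0],[19,6],[35,12],[40,6],[45,14],[49,12],[50,0]]
[[16,6],[18,0],[19,6],[35,12],[40,6],[45,14],[49,12],[50,0]]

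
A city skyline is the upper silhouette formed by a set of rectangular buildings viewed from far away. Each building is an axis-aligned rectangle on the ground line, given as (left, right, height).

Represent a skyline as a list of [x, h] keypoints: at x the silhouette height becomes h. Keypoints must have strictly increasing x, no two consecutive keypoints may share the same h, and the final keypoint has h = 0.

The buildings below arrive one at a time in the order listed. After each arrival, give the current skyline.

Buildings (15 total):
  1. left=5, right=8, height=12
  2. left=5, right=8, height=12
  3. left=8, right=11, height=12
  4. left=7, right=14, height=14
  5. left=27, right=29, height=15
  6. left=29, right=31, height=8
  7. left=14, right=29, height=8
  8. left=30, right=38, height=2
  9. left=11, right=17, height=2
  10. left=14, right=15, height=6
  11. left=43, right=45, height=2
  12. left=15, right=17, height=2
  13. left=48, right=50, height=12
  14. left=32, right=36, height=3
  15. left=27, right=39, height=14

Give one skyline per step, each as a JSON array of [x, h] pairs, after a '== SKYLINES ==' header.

== SKYLINES ==
[[5,12],[8,0]]
[[5,12],[8,0]]
[[5,12],[11,0]]
[[5,12],[7,14],[14,0]]
[[5,12],[7,14],[14,0],[27,15],[29,0]]
[[5,12],[7,14],[14,0],[27,15],[29,8],[31,0]]
[[5,12],[7,14],[14,8],[27,15],[29,8],[31,0]]
[[5,12],[7,14],[14,8],[27,15],[29,8],[31,2],[38,0]]
[[5,12],[7,14],[14,8],[27,15],[29,8],[31,2],[38,0]]
[[5,12],[7,14],[14,8],[27,15],[29,8],[31,2],[38,0]]
[[5,12],[7,14],[14,8],[27,15],[29,8],[31,2],[38,0],[43,2],[45,0]]
[[5,12],[7,14],[14,8],[27,15],[29,8],[31,2],[38,0],[43,2],[45,0]]
[[5,12],[7,14],[14,8],[27,15],[29,8],[31,2],[38,0],[43,2],[45,0],[48,12],[50,0]]
[[5,12],[7,14],[14,8],[27,15],[29,8],[31,2],[32,3],[36,2],[38,0],[43,2],[45,0],[48,12],[50,0]]
[[5,12],[7,14],[14,8],[27,15],[29,14],[39,0],[43,2],[45,0],[48,12],[50,0]]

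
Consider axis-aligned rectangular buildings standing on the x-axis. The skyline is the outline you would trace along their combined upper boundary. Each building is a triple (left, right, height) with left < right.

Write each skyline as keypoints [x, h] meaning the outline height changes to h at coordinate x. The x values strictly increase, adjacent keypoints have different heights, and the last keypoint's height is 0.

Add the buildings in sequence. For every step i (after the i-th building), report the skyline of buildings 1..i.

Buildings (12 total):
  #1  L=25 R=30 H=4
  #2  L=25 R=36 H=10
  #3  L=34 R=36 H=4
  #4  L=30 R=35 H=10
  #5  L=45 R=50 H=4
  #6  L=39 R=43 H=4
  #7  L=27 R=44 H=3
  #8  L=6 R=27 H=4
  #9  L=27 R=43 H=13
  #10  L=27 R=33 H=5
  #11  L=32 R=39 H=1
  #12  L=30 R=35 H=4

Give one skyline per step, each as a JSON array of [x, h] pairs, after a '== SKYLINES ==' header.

== SKYLINES ==
[[25,4],[30,0]]
[[25,10],[36,0]]
[[25,10],[36,0]]
[[25,10],[36,0]]
[[25,10],[36,0],[45,4],[50,0]]
[[25,10],[36,0],[39,4],[43,0],[45,4],[50,0]]
[[25,10],[36,3],[39,4],[43,3],[44,0],[45,4],[50,0]]
[[6,4],[25,10],[36,3],[39,4],[43,3],[44,0],[45,4],[50,0]]
[[6,4],[25,10],[27,13],[43,3],[44,0],[45,4],[50,0]]
[[6,4],[25,10],[27,13],[43,3],[44,0],[45,4],[50,0]]
[[6,4],[25,10],[27,13],[43,3],[44,0],[45,4],[50,0]]
[[6,4],[25,10],[27,13],[43,3],[44,0],[45,4],[50,0]]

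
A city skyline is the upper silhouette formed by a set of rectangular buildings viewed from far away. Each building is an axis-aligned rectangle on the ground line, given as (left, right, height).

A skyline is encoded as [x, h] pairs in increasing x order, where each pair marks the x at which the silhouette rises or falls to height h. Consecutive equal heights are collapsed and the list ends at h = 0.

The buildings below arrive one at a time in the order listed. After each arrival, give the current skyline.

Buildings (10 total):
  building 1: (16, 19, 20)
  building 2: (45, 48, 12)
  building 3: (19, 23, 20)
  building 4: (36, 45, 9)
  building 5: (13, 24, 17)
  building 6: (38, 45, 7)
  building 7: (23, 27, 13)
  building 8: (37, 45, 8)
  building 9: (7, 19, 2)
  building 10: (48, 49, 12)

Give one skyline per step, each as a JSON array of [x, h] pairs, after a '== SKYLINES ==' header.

== SKYLINES ==
[[16,20],[19,0]]
[[16,20],[19,0],[45,12],[48,0]]
[[16,20],[23,0],[45,12],[48,0]]
[[16,20],[23,0],[36,9],[45,12],[48,0]]
[[13,17],[16,20],[23,17],[24,0],[36,9],[45,12],[48,0]]
[[13,17],[16,20],[23,17],[24,0],[36,9],[45,12],[48,0]]
[[13,17],[16,20],[23,17],[24,13],[27,0],[36,9],[45,12],[48,0]]
[[13,17],[16,20],[23,17],[24,13],[27,0],[36,9],[45,12],[48,0]]
[[7,2],[13,17],[16,20],[23,17],[24,13],[27,0],[36,9],[45,12],[48,0]]
[[7,2],[13,17],[16,20],[23,17],[24,13],[27,0],[36,9],[45,12],[49,0]]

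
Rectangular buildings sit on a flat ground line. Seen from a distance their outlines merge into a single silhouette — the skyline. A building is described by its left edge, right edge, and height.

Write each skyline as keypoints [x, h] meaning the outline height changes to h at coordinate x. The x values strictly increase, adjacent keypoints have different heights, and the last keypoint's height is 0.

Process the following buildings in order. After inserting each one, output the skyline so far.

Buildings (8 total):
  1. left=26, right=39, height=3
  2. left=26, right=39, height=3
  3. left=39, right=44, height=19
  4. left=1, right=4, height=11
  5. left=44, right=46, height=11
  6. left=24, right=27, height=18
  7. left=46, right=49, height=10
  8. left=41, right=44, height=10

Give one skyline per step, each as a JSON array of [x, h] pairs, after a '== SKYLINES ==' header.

== SKYLINES ==
[[26,3],[39,0]]
[[26,3],[39,0]]
[[26,3],[39,19],[44,0]]
[[1,11],[4,0],[26,3],[39,19],[44,0]]
[[1,11],[4,0],[26,3],[39,19],[44,11],[46,0]]
[[1,11],[4,0],[24,18],[27,3],[39,19],[44,11],[46,0]]
[[1,11],[4,0],[24,18],[27,3],[39,19],[44,11],[46,10],[49,0]]
[[1,11],[4,0],[24,18],[27,3],[39,19],[44,11],[46,10],[49,0]]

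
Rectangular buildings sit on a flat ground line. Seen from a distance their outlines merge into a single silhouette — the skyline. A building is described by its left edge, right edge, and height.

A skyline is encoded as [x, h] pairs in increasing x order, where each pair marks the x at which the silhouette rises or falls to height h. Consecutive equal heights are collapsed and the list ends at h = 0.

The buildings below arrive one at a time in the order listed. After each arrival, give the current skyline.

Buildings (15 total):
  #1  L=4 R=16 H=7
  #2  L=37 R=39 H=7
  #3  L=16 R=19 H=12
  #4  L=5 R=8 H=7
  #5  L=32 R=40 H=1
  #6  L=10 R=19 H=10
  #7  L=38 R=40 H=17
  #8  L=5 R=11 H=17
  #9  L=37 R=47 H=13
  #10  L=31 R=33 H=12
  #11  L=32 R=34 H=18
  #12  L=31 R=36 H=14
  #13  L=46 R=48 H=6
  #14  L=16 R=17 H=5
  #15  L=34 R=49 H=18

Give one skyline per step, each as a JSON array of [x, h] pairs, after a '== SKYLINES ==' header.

== SKYLINES ==
[[4,7],[16,0]]
[[4,7],[16,0],[37,7],[39,0]]
[[4,7],[16,12],[19,0],[37,7],[39,0]]
[[4,7],[16,12],[19,0],[37,7],[39,0]]
[[4,7],[16,12],[19,0],[32,1],[37,7],[39,1],[40,0]]
[[4,7],[10,10],[16,12],[19,0],[32,1],[37,7],[39,1],[40,0]]
[[4,7],[10,10],[16,12],[19,0],[32,1],[37,7],[38,17],[40,0]]
[[4,7],[5,17],[11,10],[16,12],[19,0],[32,1],[37,7],[38,17],[40,0]]
[[4,7],[5,17],[11,10],[16,12],[19,0],[32,1],[37,13],[38,17],[40,13],[47,0]]
[[4,7],[5,17],[11,10],[16,12],[19,0],[31,12],[33,1],[37,13],[38,17],[40,13],[47,0]]
[[4,7],[5,17],[11,10],[16,12],[19,0],[31,12],[32,18],[34,1],[37,13],[38,17],[40,13],[47,0]]
[[4,7],[5,17],[11,10],[16,12],[19,0],[31,14],[32,18],[34,14],[36,1],[37,13],[38,17],[40,13],[47,0]]
[[4,7],[5,17],[11,10],[16,12],[19,0],[31,14],[32,18],[34,14],[36,1],[37,13],[38,17],[40,13],[47,6],[48,0]]
[[4,7],[5,17],[11,10],[16,12],[19,0],[31,14],[32,18],[34,14],[36,1],[37,13],[38,17],[40,13],[47,6],[48,0]]
[[4,7],[5,17],[11,10],[16,12],[19,0],[31,14],[32,18],[49,0]]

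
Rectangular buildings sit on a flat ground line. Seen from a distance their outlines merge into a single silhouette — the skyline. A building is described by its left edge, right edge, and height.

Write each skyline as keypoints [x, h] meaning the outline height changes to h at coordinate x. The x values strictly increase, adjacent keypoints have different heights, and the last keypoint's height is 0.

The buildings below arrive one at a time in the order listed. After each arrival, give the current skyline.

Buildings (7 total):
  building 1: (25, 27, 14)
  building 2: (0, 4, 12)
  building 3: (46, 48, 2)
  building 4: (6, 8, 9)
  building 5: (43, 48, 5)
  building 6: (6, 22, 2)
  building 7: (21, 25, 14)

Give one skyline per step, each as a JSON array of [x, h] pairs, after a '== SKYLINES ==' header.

== SKYLINES ==
[[25,14],[27,0]]
[[0,12],[4,0],[25,14],[27,0]]
[[0,12],[4,0],[25,14],[27,0],[46,2],[48,0]]
[[0,12],[4,0],[6,9],[8,0],[25,14],[27,0],[46,2],[48,0]]
[[0,12],[4,0],[6,9],[8,0],[25,14],[27,0],[43,5],[48,0]]
[[0,12],[4,0],[6,9],[8,2],[22,0],[25,14],[27,0],[43,5],[48,0]]
[[0,12],[4,0],[6,9],[8,2],[21,14],[27,0],[43,5],[48,0]]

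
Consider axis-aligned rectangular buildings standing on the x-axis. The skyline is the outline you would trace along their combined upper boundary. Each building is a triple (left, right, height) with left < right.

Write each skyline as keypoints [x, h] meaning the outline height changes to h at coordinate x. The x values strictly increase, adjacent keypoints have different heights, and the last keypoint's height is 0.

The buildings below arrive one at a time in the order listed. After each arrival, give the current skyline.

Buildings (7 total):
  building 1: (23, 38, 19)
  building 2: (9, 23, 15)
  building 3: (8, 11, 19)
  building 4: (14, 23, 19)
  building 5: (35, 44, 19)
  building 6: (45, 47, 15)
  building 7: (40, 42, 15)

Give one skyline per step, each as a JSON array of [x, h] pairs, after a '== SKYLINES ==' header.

== SKYLINES ==
[[23,19],[38,0]]
[[9,15],[23,19],[38,0]]
[[8,19],[11,15],[23,19],[38,0]]
[[8,19],[11,15],[14,19],[38,0]]
[[8,19],[11,15],[14,19],[44,0]]
[[8,19],[11,15],[14,19],[44,0],[45,15],[47,0]]
[[8,19],[11,15],[14,19],[44,0],[45,15],[47,0]]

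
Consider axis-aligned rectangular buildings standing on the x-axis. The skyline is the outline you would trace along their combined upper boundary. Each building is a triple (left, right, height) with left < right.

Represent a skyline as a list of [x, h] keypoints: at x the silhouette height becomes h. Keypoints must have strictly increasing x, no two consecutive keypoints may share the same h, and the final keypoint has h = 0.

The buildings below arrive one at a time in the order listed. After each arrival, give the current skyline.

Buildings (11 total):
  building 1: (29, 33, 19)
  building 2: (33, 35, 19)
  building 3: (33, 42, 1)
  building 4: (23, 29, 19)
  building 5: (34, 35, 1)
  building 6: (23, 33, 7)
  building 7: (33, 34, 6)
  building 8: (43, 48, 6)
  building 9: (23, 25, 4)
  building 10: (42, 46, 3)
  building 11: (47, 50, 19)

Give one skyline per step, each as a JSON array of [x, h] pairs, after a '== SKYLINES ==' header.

== SKYLINES ==
[[29,19],[33,0]]
[[29,19],[35,0]]
[[29,19],[35,1],[42,0]]
[[23,19],[35,1],[42,0]]
[[23,19],[35,1],[42,0]]
[[23,19],[35,1],[42,0]]
[[23,19],[35,1],[42,0]]
[[23,19],[35,1],[42,0],[43,6],[48,0]]
[[23,19],[35,1],[42,0],[43,6],[48,0]]
[[23,19],[35,1],[42,3],[43,6],[48,0]]
[[23,19],[35,1],[42,3],[43,6],[47,19],[50,0]]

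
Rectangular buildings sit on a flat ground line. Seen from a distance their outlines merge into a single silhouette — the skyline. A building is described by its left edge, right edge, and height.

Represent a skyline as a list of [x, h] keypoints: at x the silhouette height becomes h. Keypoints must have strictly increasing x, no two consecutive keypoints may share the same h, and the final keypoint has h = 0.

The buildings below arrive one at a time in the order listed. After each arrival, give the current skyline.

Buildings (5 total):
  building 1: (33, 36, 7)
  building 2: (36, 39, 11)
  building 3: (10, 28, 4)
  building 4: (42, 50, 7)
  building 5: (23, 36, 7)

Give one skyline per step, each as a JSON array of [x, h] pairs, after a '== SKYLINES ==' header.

== SKYLINES ==
[[33,7],[36,0]]
[[33,7],[36,11],[39,0]]
[[10,4],[28,0],[33,7],[36,11],[39,0]]
[[10,4],[28,0],[33,7],[36,11],[39,0],[42,7],[50,0]]
[[10,4],[23,7],[36,11],[39,0],[42,7],[50,0]]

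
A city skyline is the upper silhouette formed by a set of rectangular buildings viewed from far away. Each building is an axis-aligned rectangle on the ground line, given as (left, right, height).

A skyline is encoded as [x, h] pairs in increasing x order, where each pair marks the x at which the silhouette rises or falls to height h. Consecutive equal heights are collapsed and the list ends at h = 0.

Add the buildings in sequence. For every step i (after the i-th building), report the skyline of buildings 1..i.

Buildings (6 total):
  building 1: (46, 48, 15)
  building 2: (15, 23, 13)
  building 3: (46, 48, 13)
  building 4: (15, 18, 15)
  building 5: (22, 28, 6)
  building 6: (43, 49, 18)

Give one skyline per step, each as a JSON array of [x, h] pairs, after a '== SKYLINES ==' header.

== SKYLINES ==
[[46,15],[48,0]]
[[15,13],[23,0],[46,15],[48,0]]
[[15,13],[23,0],[46,15],[48,0]]
[[15,15],[18,13],[23,0],[46,15],[48,0]]
[[15,15],[18,13],[23,6],[28,0],[46,15],[48,0]]
[[15,15],[18,13],[23,6],[28,0],[43,18],[49,0]]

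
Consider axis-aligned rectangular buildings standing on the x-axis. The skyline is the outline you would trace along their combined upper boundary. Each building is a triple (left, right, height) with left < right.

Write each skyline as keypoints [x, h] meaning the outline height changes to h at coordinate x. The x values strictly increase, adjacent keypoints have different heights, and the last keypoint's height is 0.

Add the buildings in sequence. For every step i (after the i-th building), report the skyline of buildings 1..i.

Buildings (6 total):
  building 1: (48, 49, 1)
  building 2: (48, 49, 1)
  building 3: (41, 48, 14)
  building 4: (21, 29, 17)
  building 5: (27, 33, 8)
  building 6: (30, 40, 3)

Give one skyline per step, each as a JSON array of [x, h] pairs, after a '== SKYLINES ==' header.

== SKYLINES ==
[[48,1],[49,0]]
[[48,1],[49,0]]
[[41,14],[48,1],[49,0]]
[[21,17],[29,0],[41,14],[48,1],[49,0]]
[[21,17],[29,8],[33,0],[41,14],[48,1],[49,0]]
[[21,17],[29,8],[33,3],[40,0],[41,14],[48,1],[49,0]]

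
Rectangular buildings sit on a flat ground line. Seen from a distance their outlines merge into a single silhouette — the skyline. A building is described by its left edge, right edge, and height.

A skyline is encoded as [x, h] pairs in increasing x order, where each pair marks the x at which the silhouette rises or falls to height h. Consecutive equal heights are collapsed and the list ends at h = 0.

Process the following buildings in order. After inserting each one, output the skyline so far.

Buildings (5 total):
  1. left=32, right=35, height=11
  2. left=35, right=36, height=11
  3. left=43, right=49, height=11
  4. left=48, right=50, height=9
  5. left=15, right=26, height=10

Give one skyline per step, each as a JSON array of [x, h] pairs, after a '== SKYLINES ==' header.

== SKYLINES ==
[[32,11],[35,0]]
[[32,11],[36,0]]
[[32,11],[36,0],[43,11],[49,0]]
[[32,11],[36,0],[43,11],[49,9],[50,0]]
[[15,10],[26,0],[32,11],[36,0],[43,11],[49,9],[50,0]]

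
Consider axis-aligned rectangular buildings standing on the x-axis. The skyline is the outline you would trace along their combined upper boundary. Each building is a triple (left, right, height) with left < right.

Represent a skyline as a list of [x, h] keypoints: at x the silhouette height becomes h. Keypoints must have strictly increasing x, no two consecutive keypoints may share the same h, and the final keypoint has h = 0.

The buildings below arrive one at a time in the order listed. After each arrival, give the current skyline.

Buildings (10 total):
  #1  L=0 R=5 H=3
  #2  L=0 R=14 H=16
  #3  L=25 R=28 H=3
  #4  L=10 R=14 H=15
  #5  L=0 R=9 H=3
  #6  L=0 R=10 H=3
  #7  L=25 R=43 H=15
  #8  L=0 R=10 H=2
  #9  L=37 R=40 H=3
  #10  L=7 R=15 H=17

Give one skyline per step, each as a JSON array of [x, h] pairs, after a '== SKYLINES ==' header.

== SKYLINES ==
[[0,3],[5,0]]
[[0,16],[14,0]]
[[0,16],[14,0],[25,3],[28,0]]
[[0,16],[14,0],[25,3],[28,0]]
[[0,16],[14,0],[25,3],[28,0]]
[[0,16],[14,0],[25,3],[28,0]]
[[0,16],[14,0],[25,15],[43,0]]
[[0,16],[14,0],[25,15],[43,0]]
[[0,16],[14,0],[25,15],[43,0]]
[[0,16],[7,17],[15,0],[25,15],[43,0]]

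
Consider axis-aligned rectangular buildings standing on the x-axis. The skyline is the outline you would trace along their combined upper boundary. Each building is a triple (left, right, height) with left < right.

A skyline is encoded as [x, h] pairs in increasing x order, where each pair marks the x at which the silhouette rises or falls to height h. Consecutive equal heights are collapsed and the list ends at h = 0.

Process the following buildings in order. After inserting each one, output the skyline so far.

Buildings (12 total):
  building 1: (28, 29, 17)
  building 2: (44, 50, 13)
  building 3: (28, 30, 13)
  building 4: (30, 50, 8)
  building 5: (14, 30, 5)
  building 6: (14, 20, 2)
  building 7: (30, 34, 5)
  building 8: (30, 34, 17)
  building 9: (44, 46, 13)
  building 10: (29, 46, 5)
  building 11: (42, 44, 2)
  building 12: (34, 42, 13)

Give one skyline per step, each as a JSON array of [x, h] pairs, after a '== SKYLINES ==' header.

== SKYLINES ==
[[28,17],[29,0]]
[[28,17],[29,0],[44,13],[50,0]]
[[28,17],[29,13],[30,0],[44,13],[50,0]]
[[28,17],[29,13],[30,8],[44,13],[50,0]]
[[14,5],[28,17],[29,13],[30,8],[44,13],[50,0]]
[[14,5],[28,17],[29,13],[30,8],[44,13],[50,0]]
[[14,5],[28,17],[29,13],[30,8],[44,13],[50,0]]
[[14,5],[28,17],[29,13],[30,17],[34,8],[44,13],[50,0]]
[[14,5],[28,17],[29,13],[30,17],[34,8],[44,13],[50,0]]
[[14,5],[28,17],[29,13],[30,17],[34,8],[44,13],[50,0]]
[[14,5],[28,17],[29,13],[30,17],[34,8],[44,13],[50,0]]
[[14,5],[28,17],[29,13],[30,17],[34,13],[42,8],[44,13],[50,0]]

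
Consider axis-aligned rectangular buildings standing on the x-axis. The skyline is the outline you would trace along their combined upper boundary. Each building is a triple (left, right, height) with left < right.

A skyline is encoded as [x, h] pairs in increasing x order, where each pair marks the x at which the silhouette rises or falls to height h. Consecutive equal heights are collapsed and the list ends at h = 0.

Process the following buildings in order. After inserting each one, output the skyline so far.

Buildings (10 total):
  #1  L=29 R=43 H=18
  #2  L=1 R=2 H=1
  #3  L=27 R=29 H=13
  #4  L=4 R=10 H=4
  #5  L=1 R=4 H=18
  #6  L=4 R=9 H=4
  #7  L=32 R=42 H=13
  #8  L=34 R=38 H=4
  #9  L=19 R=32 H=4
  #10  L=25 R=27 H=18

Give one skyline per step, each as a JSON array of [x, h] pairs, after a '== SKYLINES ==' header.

== SKYLINES ==
[[29,18],[43,0]]
[[1,1],[2,0],[29,18],[43,0]]
[[1,1],[2,0],[27,13],[29,18],[43,0]]
[[1,1],[2,0],[4,4],[10,0],[27,13],[29,18],[43,0]]
[[1,18],[4,4],[10,0],[27,13],[29,18],[43,0]]
[[1,18],[4,4],[10,0],[27,13],[29,18],[43,0]]
[[1,18],[4,4],[10,0],[27,13],[29,18],[43,0]]
[[1,18],[4,4],[10,0],[27,13],[29,18],[43,0]]
[[1,18],[4,4],[10,0],[19,4],[27,13],[29,18],[43,0]]
[[1,18],[4,4],[10,0],[19,4],[25,18],[27,13],[29,18],[43,0]]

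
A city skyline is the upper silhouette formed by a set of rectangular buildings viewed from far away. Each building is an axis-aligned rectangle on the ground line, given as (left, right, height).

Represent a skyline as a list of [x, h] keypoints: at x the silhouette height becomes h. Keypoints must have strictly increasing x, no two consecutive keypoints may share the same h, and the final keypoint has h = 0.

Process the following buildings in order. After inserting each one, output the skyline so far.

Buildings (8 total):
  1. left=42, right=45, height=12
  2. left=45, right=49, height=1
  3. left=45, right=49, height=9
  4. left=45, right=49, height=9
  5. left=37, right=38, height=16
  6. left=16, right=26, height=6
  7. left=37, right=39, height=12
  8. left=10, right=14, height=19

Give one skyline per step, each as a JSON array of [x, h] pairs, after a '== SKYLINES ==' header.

== SKYLINES ==
[[42,12],[45,0]]
[[42,12],[45,1],[49,0]]
[[42,12],[45,9],[49,0]]
[[42,12],[45,9],[49,0]]
[[37,16],[38,0],[42,12],[45,9],[49,0]]
[[16,6],[26,0],[37,16],[38,0],[42,12],[45,9],[49,0]]
[[16,6],[26,0],[37,16],[38,12],[39,0],[42,12],[45,9],[49,0]]
[[10,19],[14,0],[16,6],[26,0],[37,16],[38,12],[39,0],[42,12],[45,9],[49,0]]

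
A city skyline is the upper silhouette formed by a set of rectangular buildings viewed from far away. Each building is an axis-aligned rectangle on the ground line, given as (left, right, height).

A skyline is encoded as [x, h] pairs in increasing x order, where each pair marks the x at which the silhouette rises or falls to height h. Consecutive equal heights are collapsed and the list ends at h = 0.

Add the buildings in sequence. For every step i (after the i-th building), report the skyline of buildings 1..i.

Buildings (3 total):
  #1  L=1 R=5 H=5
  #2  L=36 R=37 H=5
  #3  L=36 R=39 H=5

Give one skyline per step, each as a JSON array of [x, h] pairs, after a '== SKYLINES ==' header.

== SKYLINES ==
[[1,5],[5,0]]
[[1,5],[5,0],[36,5],[37,0]]
[[1,5],[5,0],[36,5],[39,0]]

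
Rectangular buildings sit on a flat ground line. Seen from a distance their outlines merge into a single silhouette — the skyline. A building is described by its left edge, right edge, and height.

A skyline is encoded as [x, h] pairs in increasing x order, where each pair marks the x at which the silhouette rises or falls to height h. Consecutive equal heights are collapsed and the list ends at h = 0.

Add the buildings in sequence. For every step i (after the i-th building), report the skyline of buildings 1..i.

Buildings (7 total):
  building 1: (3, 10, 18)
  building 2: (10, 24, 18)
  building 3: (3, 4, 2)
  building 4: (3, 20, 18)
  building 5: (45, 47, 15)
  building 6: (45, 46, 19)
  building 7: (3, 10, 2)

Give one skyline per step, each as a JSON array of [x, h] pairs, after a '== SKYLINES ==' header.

== SKYLINES ==
[[3,18],[10,0]]
[[3,18],[24,0]]
[[3,18],[24,0]]
[[3,18],[24,0]]
[[3,18],[24,0],[45,15],[47,0]]
[[3,18],[24,0],[45,19],[46,15],[47,0]]
[[3,18],[24,0],[45,19],[46,15],[47,0]]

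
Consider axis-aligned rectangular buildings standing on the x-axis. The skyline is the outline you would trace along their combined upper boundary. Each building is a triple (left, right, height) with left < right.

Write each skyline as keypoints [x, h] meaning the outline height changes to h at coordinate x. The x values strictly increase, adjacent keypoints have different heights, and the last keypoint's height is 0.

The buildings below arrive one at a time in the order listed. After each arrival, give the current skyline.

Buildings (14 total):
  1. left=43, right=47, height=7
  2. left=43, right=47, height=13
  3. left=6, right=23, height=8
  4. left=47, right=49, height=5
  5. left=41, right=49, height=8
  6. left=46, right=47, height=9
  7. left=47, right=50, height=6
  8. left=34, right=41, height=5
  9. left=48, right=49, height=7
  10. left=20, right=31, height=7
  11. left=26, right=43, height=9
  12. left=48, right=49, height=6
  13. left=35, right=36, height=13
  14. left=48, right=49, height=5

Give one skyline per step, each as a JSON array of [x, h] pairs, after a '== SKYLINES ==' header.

== SKYLINES ==
[[43,7],[47,0]]
[[43,13],[47,0]]
[[6,8],[23,0],[43,13],[47,0]]
[[6,8],[23,0],[43,13],[47,5],[49,0]]
[[6,8],[23,0],[41,8],[43,13],[47,8],[49,0]]
[[6,8],[23,0],[41,8],[43,13],[47,8],[49,0]]
[[6,8],[23,0],[41,8],[43,13],[47,8],[49,6],[50,0]]
[[6,8],[23,0],[34,5],[41,8],[43,13],[47,8],[49,6],[50,0]]
[[6,8],[23,0],[34,5],[41,8],[43,13],[47,8],[49,6],[50,0]]
[[6,8],[23,7],[31,0],[34,5],[41,8],[43,13],[47,8],[49,6],[50,0]]
[[6,8],[23,7],[26,9],[43,13],[47,8],[49,6],[50,0]]
[[6,8],[23,7],[26,9],[43,13],[47,8],[49,6],[50,0]]
[[6,8],[23,7],[26,9],[35,13],[36,9],[43,13],[47,8],[49,6],[50,0]]
[[6,8],[23,7],[26,9],[35,13],[36,9],[43,13],[47,8],[49,6],[50,0]]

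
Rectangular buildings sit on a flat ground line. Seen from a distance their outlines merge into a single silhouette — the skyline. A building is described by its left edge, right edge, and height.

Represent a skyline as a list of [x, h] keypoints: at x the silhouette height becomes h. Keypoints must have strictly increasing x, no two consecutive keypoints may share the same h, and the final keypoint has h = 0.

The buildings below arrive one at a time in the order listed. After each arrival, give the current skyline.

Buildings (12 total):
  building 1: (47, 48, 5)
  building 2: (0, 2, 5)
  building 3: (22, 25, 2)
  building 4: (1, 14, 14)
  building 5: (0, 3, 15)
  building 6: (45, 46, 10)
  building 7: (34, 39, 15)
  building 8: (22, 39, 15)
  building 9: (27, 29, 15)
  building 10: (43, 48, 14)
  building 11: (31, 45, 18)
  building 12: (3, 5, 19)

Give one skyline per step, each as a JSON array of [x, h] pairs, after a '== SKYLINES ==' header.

== SKYLINES ==
[[47,5],[48,0]]
[[0,5],[2,0],[47,5],[48,0]]
[[0,5],[2,0],[22,2],[25,0],[47,5],[48,0]]
[[0,5],[1,14],[14,0],[22,2],[25,0],[47,5],[48,0]]
[[0,15],[3,14],[14,0],[22,2],[25,0],[47,5],[48,0]]
[[0,15],[3,14],[14,0],[22,2],[25,0],[45,10],[46,0],[47,5],[48,0]]
[[0,15],[3,14],[14,0],[22,2],[25,0],[34,15],[39,0],[45,10],[46,0],[47,5],[48,0]]
[[0,15],[3,14],[14,0],[22,15],[39,0],[45,10],[46,0],[47,5],[48,0]]
[[0,15],[3,14],[14,0],[22,15],[39,0],[45,10],[46,0],[47,5],[48,0]]
[[0,15],[3,14],[14,0],[22,15],[39,0],[43,14],[48,0]]
[[0,15],[3,14],[14,0],[22,15],[31,18],[45,14],[48,0]]
[[0,15],[3,19],[5,14],[14,0],[22,15],[31,18],[45,14],[48,0]]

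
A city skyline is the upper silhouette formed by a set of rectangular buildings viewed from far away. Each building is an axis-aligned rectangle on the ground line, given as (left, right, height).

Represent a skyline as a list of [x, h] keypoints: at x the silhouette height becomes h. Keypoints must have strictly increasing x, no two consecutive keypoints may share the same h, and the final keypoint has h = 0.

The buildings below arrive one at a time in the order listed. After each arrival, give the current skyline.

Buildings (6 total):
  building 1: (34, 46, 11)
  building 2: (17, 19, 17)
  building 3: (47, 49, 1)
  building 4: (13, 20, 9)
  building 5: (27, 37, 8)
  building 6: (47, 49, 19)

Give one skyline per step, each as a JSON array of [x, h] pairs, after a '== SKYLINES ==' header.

== SKYLINES ==
[[34,11],[46,0]]
[[17,17],[19,0],[34,11],[46,0]]
[[17,17],[19,0],[34,11],[46,0],[47,1],[49,0]]
[[13,9],[17,17],[19,9],[20,0],[34,11],[46,0],[47,1],[49,0]]
[[13,9],[17,17],[19,9],[20,0],[27,8],[34,11],[46,0],[47,1],[49,0]]
[[13,9],[17,17],[19,9],[20,0],[27,8],[34,11],[46,0],[47,19],[49,0]]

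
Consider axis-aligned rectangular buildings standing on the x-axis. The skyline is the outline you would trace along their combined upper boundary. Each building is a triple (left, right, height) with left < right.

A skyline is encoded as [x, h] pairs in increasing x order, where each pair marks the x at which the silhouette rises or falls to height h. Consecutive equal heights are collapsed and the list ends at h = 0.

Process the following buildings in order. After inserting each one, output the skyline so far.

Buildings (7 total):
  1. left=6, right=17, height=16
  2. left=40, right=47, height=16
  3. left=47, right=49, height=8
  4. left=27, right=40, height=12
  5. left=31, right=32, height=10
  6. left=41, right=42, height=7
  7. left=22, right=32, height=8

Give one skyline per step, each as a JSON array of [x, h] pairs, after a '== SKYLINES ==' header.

== SKYLINES ==
[[6,16],[17,0]]
[[6,16],[17,0],[40,16],[47,0]]
[[6,16],[17,0],[40,16],[47,8],[49,0]]
[[6,16],[17,0],[27,12],[40,16],[47,8],[49,0]]
[[6,16],[17,0],[27,12],[40,16],[47,8],[49,0]]
[[6,16],[17,0],[27,12],[40,16],[47,8],[49,0]]
[[6,16],[17,0],[22,8],[27,12],[40,16],[47,8],[49,0]]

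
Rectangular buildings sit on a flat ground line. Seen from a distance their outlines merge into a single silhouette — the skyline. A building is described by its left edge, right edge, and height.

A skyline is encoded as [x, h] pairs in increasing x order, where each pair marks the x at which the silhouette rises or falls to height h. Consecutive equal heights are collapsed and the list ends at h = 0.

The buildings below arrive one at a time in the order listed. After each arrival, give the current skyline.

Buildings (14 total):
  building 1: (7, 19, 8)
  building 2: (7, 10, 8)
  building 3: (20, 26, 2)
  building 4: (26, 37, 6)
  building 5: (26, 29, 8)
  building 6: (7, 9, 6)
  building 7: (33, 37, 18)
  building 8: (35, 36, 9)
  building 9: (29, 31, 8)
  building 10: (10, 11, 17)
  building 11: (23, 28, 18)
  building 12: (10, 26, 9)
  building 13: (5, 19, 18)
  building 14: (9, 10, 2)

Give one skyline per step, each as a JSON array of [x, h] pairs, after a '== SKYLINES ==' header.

== SKYLINES ==
[[7,8],[19,0]]
[[7,8],[19,0]]
[[7,8],[19,0],[20,2],[26,0]]
[[7,8],[19,0],[20,2],[26,6],[37,0]]
[[7,8],[19,0],[20,2],[26,8],[29,6],[37,0]]
[[7,8],[19,0],[20,2],[26,8],[29,6],[37,0]]
[[7,8],[19,0],[20,2],[26,8],[29,6],[33,18],[37,0]]
[[7,8],[19,0],[20,2],[26,8],[29,6],[33,18],[37,0]]
[[7,8],[19,0],[20,2],[26,8],[31,6],[33,18],[37,0]]
[[7,8],[10,17],[11,8],[19,0],[20,2],[26,8],[31,6],[33,18],[37,0]]
[[7,8],[10,17],[11,8],[19,0],[20,2],[23,18],[28,8],[31,6],[33,18],[37,0]]
[[7,8],[10,17],[11,9],[23,18],[28,8],[31,6],[33,18],[37,0]]
[[5,18],[19,9],[23,18],[28,8],[31,6],[33,18],[37,0]]
[[5,18],[19,9],[23,18],[28,8],[31,6],[33,18],[37,0]]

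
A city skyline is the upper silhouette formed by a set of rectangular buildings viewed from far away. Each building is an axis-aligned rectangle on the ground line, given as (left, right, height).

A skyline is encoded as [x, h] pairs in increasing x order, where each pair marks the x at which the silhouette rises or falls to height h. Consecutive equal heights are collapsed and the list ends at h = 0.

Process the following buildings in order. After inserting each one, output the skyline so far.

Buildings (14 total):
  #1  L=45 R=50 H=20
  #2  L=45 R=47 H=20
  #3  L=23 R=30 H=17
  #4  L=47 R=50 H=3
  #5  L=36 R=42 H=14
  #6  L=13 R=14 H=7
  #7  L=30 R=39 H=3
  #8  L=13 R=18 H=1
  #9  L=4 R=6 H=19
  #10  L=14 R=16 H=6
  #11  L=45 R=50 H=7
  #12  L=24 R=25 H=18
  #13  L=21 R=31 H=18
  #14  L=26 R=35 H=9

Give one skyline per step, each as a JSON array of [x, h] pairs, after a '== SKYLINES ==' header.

== SKYLINES ==
[[45,20],[50,0]]
[[45,20],[50,0]]
[[23,17],[30,0],[45,20],[50,0]]
[[23,17],[30,0],[45,20],[50,0]]
[[23,17],[30,0],[36,14],[42,0],[45,20],[50,0]]
[[13,7],[14,0],[23,17],[30,0],[36,14],[42,0],[45,20],[50,0]]
[[13,7],[14,0],[23,17],[30,3],[36,14],[42,0],[45,20],[50,0]]
[[13,7],[14,1],[18,0],[23,17],[30,3],[36,14],[42,0],[45,20],[50,0]]
[[4,19],[6,0],[13,7],[14,1],[18,0],[23,17],[30,3],[36,14],[42,0],[45,20],[50,0]]
[[4,19],[6,0],[13,7],[14,6],[16,1],[18,0],[23,17],[30,3],[36,14],[42,0],[45,20],[50,0]]
[[4,19],[6,0],[13,7],[14,6],[16,1],[18,0],[23,17],[30,3],[36,14],[42,0],[45,20],[50,0]]
[[4,19],[6,0],[13,7],[14,6],[16,1],[18,0],[23,17],[24,18],[25,17],[30,3],[36,14],[42,0],[45,20],[50,0]]
[[4,19],[6,0],[13,7],[14,6],[16,1],[18,0],[21,18],[31,3],[36,14],[42,0],[45,20],[50,0]]
[[4,19],[6,0],[13,7],[14,6],[16,1],[18,0],[21,18],[31,9],[35,3],[36,14],[42,0],[45,20],[50,0]]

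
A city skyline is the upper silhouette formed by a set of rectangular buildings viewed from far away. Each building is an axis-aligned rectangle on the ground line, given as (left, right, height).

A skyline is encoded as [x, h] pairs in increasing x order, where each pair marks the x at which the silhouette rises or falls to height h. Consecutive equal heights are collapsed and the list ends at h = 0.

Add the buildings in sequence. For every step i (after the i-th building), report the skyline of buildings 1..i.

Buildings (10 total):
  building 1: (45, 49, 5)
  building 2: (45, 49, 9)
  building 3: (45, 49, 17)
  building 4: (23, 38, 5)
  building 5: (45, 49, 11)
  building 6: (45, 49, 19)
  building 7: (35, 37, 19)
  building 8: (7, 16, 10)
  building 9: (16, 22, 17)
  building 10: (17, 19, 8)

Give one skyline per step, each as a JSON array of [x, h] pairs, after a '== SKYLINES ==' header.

== SKYLINES ==
[[45,5],[49,0]]
[[45,9],[49,0]]
[[45,17],[49,0]]
[[23,5],[38,0],[45,17],[49,0]]
[[23,5],[38,0],[45,17],[49,0]]
[[23,5],[38,0],[45,19],[49,0]]
[[23,5],[35,19],[37,5],[38,0],[45,19],[49,0]]
[[7,10],[16,0],[23,5],[35,19],[37,5],[38,0],[45,19],[49,0]]
[[7,10],[16,17],[22,0],[23,5],[35,19],[37,5],[38,0],[45,19],[49,0]]
[[7,10],[16,17],[22,0],[23,5],[35,19],[37,5],[38,0],[45,19],[49,0]]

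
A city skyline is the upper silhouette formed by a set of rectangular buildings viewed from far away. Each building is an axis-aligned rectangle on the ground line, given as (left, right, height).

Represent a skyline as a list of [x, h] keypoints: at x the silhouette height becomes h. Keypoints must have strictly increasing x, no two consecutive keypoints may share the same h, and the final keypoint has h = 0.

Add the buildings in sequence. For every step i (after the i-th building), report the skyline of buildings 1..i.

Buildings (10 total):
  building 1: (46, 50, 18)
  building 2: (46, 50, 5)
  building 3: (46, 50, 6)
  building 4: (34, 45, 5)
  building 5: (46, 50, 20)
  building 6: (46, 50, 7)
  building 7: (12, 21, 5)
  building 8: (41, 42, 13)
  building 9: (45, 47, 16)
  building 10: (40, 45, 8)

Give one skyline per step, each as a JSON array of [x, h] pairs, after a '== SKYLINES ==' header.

== SKYLINES ==
[[46,18],[50,0]]
[[46,18],[50,0]]
[[46,18],[50,0]]
[[34,5],[45,0],[46,18],[50,0]]
[[34,5],[45,0],[46,20],[50,0]]
[[34,5],[45,0],[46,20],[50,0]]
[[12,5],[21,0],[34,5],[45,0],[46,20],[50,0]]
[[12,5],[21,0],[34,5],[41,13],[42,5],[45,0],[46,20],[50,0]]
[[12,5],[21,0],[34,5],[41,13],[42,5],[45,16],[46,20],[50,0]]
[[12,5],[21,0],[34,5],[40,8],[41,13],[42,8],[45,16],[46,20],[50,0]]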